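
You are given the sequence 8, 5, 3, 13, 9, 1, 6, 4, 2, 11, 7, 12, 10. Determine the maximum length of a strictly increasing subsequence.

4

Track the smallest tail for each achievable length (strict):
8 → extends → [8]
5 → replaces 8 → [5]
3 → replaces 5 → [3]
13 → extends → [3, 13]
9 → replaces 13 → [3, 9]
1 → replaces 3 → [1, 9]
6 → replaces 9 → [1, 6]
4 → replaces 6 → [1, 4]
2 → replaces 4 → [1, 2]
11 → extends → [1, 2, 11]
7 → replaces 11 → [1, 2, 7]
12 → extends → [1, 2, 7, 12]
10 → replaces 12 → [1, 2, 7, 10]
Four tails, so the longest strictly increasing subsequence has length 4 (e.g. 8, 9, 11, 12).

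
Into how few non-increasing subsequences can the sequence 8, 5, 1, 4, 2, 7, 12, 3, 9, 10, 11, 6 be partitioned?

Place each on the leftmost legal pile:
8 → new pile 1 (tops now [8])
5 → pile 1 (tops now [5])
1 → pile 1 (tops now [1])
4 → new pile 2 (tops now [1, 4])
2 → pile 2 (tops now [1, 2])
7 → new pile 3 (tops now [1, 2, 7])
12 → new pile 4 (tops now [1, 2, 7, 12])
3 → pile 3 (tops now [1, 2, 3, 12])
9 → pile 4 (tops now [1, 2, 3, 9])
10 → new pile 5 (tops now [1, 2, 3, 9, 10])
11 → new pile 6 (tops now [1, 2, 3, 9, 10, 11])
6 → pile 4 (tops now [1, 2, 3, 6, 10, 11])
Six piles.

6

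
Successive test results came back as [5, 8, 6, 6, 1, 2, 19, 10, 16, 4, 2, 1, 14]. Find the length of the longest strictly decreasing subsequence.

5

Let dp[i] be the longest strictly decreasing subsequence ending at i:
i:      1  2  3  4  5  6  7  8  9 10 11 12 13
a[i]:   5  8  6  6  1  2 19 10 16  4  2  1 14
dp:     1  1  2  2  3  3  1  2  2  3  4  5  3
Maximum is 5.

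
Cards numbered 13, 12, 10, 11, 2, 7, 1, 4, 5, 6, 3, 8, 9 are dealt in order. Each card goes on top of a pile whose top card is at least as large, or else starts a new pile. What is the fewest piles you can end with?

6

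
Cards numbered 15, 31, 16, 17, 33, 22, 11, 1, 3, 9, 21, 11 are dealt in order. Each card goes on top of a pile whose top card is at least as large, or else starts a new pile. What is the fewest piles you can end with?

Place each on the leftmost legal pile:
15 → new pile 1 (tops now [15])
31 → new pile 2 (tops now [15, 31])
16 → pile 2 (tops now [15, 16])
17 → new pile 3 (tops now [15, 16, 17])
33 → new pile 4 (tops now [15, 16, 17, 33])
22 → pile 4 (tops now [15, 16, 17, 22])
11 → pile 1 (tops now [11, 16, 17, 22])
1 → pile 1 (tops now [1, 16, 17, 22])
3 → pile 2 (tops now [1, 3, 17, 22])
9 → pile 3 (tops now [1, 3, 9, 22])
21 → pile 4 (tops now [1, 3, 9, 21])
11 → pile 4 (tops now [1, 3, 9, 11])
Four piles.

4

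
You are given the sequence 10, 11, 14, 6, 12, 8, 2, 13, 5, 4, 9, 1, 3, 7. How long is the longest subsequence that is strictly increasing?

Track the smallest tail for each achievable length (strict):
10 → extends → [10]
11 → extends → [10, 11]
14 → extends → [10, 11, 14]
6 → replaces 10 → [6, 11, 14]
12 → replaces 14 → [6, 11, 12]
8 → replaces 11 → [6, 8, 12]
2 → replaces 6 → [2, 8, 12]
13 → extends → [2, 8, 12, 13]
5 → replaces 8 → [2, 5, 12, 13]
4 → replaces 5 → [2, 4, 12, 13]
9 → replaces 12 → [2, 4, 9, 13]
1 → replaces 2 → [1, 4, 9, 13]
3 → replaces 4 → [1, 3, 9, 13]
7 → replaces 9 → [1, 3, 7, 13]
Four tails, so the longest strictly increasing subsequence has length 4 (e.g. 10, 11, 12, 13).

4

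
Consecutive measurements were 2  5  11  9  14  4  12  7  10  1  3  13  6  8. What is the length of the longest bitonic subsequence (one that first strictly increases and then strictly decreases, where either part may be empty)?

7

inc[i] = longest strictly increasing subsequence ending at i; dec[i] = longest strictly decreasing subsequence starting at i:
i:      1  2  3  4  5  6  7  8  9 10 11 12 13 14
a[i]:   2  5 11  9 14  4 12  7 10  1  3 13  6  8
inc:    1  2  3  3  4  2  4  3  4  1  2  5  3  4
dec:    2  3  4  3  4  2  3  2  2  1  1  2  1  1
Best peak at i=5 (value 14): inc=4, dec=4, length 4+4−1 = 7.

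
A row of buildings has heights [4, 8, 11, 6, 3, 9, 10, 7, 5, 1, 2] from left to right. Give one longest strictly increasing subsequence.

Patience tails give the LIS length; then backtrack through the dp parents:
4 → extends → [4]
8 → extends → [4, 8]
11 → extends → [4, 8, 11]
6 → replaces 8 → [4, 6, 11]
3 → replaces 4 → [3, 6, 11]
9 → replaces 11 → [3, 6, 9]
10 → extends → [3, 6, 9, 10]
7 → replaces 9 → [3, 6, 7, 10]
5 → replaces 6 → [3, 5, 7, 10]
1 → replaces 3 → [1, 5, 7, 10]
2 → replaces 5 → [1, 2, 7, 10]
Length 4; one witness is 4, 8, 9, 10.

4, 8, 9, 10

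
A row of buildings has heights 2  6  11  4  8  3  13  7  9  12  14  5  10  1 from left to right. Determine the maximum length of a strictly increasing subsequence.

6

Track the smallest tail for each achievable length (strict):
2 → extends → [2]
6 → extends → [2, 6]
11 → extends → [2, 6, 11]
4 → replaces 6 → [2, 4, 11]
8 → replaces 11 → [2, 4, 8]
3 → replaces 4 → [2, 3, 8]
13 → extends → [2, 3, 8, 13]
7 → replaces 8 → [2, 3, 7, 13]
9 → replaces 13 → [2, 3, 7, 9]
12 → extends → [2, 3, 7, 9, 12]
14 → extends → [2, 3, 7, 9, 12, 14]
5 → replaces 7 → [2, 3, 5, 9, 12, 14]
10 → replaces 12 → [2, 3, 5, 9, 10, 14]
1 → replaces 2 → [1, 3, 5, 9, 10, 14]
Six tails, so the longest strictly increasing subsequence has length 6 (e.g. 2, 6, 8, 9, 12, 14).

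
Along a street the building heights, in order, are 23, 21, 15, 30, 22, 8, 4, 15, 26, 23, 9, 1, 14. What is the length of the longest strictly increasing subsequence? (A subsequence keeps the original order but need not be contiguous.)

Let dp[i] be the length of the longest such subsequence ending at index i:
i:      1  2  3  4  5  6  7  8  9 10 11 12 13
a[i]:  23 21 15 30 22  8  4 15 26 23  9  1 14
dp:     1  1  1  2  2  1  1  2  3  3  2  1  3
Maximum dp value is 3.

3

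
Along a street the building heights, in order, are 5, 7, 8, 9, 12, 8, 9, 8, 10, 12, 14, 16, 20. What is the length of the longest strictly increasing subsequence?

9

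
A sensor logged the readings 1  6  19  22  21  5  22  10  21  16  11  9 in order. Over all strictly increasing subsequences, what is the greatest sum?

69

Let S[i] be the best sum of a strictly increasing subsequence ending at i:
i:      1  2  3  4  5  6  7  8  9 10 11 12
a[i]:   1  6 19 22 21  5 22 10 21 16 11  9
S:      1  7 26 48 47  6 69 17 47 33 28 16
Maximum is 69 (e.g. 1 + 6 + 19 + 21 + 22).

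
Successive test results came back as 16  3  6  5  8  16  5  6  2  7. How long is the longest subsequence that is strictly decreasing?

4

Negate each value so 'decreasing' becomes 'increasing', then run patience tails on the negated sequence:
-16 → extends → [-16]
-3 → extends → [-16, -3]
-6 → replaces -3 → [-16, -6]
-5 → extends → [-16, -6, -5]
-8 → replaces -6 → [-16, -8, -5]
-16 → already a tail → [-16, -8, -5]
-5 → already a tail → [-16, -8, -5]
-6 → replaces -5 → [-16, -8, -6]
-2 → extends → [-16, -8, -6, -2]
-7 → replaces -6 → [-16, -8, -7, -2]
Four tails, so the longest strictly decreasing subsequence of the original has length 4.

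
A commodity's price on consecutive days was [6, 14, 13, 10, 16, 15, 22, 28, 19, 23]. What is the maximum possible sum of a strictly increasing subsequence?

86

Let S[i] be the best sum of a strictly increasing subsequence ending at i:
i:      1  2  3  4  5  6  7  8  9 10
a[i]:   6 14 13 10 16 15 22 28 19 23
S:      6 20 19 16 36 35 58 86 55 81
Maximum is 86 (e.g. 6 + 14 + 16 + 22 + 28).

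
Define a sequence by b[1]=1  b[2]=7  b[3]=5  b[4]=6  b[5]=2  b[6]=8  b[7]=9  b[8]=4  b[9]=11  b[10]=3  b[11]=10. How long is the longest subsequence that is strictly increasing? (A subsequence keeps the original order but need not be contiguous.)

Track the smallest tail for each achievable length (strict):
1 → extends → [1]
7 → extends → [1, 7]
5 → replaces 7 → [1, 5]
6 → extends → [1, 5, 6]
2 → replaces 5 → [1, 2, 6]
8 → extends → [1, 2, 6, 8]
9 → extends → [1, 2, 6, 8, 9]
4 → replaces 6 → [1, 2, 4, 8, 9]
11 → extends → [1, 2, 4, 8, 9, 11]
3 → replaces 4 → [1, 2, 3, 8, 9, 11]
10 → replaces 11 → [1, 2, 3, 8, 9, 10]
Six tails, so the longest strictly increasing subsequence has length 6 (e.g. 1, 5, 6, 8, 9, 11).

6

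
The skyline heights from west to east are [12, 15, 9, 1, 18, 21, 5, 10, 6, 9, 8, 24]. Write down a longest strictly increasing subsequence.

12, 15, 18, 21, 24

Patience tails give the LIS length; then backtrack through the dp parents:
12 → extends → [12]
15 → extends → [12, 15]
9 → replaces 12 → [9, 15]
1 → replaces 9 → [1, 15]
18 → extends → [1, 15, 18]
21 → extends → [1, 15, 18, 21]
5 → replaces 15 → [1, 5, 18, 21]
10 → replaces 18 → [1, 5, 10, 21]
6 → replaces 10 → [1, 5, 6, 21]
9 → replaces 21 → [1, 5, 6, 9]
8 → replaces 9 → [1, 5, 6, 8]
24 → extends → [1, 5, 6, 8, 24]
Length 5; one witness is 12, 15, 18, 21, 24.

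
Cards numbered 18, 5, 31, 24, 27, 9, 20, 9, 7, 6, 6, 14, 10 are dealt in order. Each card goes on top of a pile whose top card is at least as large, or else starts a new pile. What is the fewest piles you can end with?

3

Place each on the leftmost legal pile:
18 → new pile 1 (tops now [18])
5 → pile 1 (tops now [5])
31 → new pile 2 (tops now [5, 31])
24 → pile 2 (tops now [5, 24])
27 → new pile 3 (tops now [5, 24, 27])
9 → pile 2 (tops now [5, 9, 27])
20 → pile 3 (tops now [5, 9, 20])
9 → pile 2 (tops now [5, 9, 20])
7 → pile 2 (tops now [5, 7, 20])
6 → pile 2 (tops now [5, 6, 20])
6 → pile 2 (tops now [5, 6, 20])
14 → pile 3 (tops now [5, 6, 14])
10 → pile 3 (tops now [5, 6, 10])
Three piles.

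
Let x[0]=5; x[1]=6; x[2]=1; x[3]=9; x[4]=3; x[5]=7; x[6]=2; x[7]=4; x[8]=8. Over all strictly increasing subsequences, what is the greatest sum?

26

Let S[i] be the best sum of a strictly increasing subsequence ending at i:
i:      0  1  2  3  4  5  6  7  8
x[i]:   5  6  1  9  3  7  2  4  8
S:      5 11  1 20  4 18  3  8 26
Maximum is 26 (e.g. 5 + 6 + 7 + 8).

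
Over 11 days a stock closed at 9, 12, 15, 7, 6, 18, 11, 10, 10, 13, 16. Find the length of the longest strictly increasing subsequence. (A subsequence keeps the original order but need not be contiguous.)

4

Track the smallest tail for each achievable length (strict):
9 → extends → [9]
12 → extends → [9, 12]
15 → extends → [9, 12, 15]
7 → replaces 9 → [7, 12, 15]
6 → replaces 7 → [6, 12, 15]
18 → extends → [6, 12, 15, 18]
11 → replaces 12 → [6, 11, 15, 18]
10 → replaces 11 → [6, 10, 15, 18]
10 → already a tail → [6, 10, 15, 18]
13 → replaces 15 → [6, 10, 13, 18]
16 → replaces 18 → [6, 10, 13, 16]
Four tails, so the longest strictly increasing subsequence has length 4 (e.g. 9, 12, 15, 18).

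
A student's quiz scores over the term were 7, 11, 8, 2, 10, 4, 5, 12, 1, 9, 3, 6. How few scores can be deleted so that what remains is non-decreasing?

8

Fewest deletions = n − (longest non-decreasing subsequence).
Patience tails:
7 → extends → [7]
11 → extends → [7, 11]
8 → replaces 11 → [7, 8]
2 → replaces 7 → [2, 8]
10 → extends → [2, 8, 10]
4 → replaces 8 → [2, 4, 10]
5 → replaces 10 → [2, 4, 5]
12 → extends → [2, 4, 5, 12]
1 → replaces 2 → [1, 4, 5, 12]
9 → replaces 12 → [1, 4, 5, 9]
3 → replaces 4 → [1, 3, 5, 9]
6 → replaces 9 → [1, 3, 5, 6]
Longest non-decreasing subsequence has length 4, so deletions = 12 − 4 = 8.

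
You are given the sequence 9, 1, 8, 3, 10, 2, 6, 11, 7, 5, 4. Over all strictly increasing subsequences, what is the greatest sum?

30

Let S[i] be the best sum of a strictly increasing subsequence ending at i:
i:      1  2  3  4  5  6  7  8  9 10 11
a[i]:   9  1  8  3 10  2  6 11  7  5  4
S:      9  1  9  4 19  3 10 30 17  9  8
Maximum is 30 (e.g. 1 + 8 + 10 + 11).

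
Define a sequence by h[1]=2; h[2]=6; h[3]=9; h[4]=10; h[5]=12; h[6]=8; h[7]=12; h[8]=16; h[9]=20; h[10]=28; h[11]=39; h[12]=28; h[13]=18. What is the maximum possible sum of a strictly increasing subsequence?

142

Let S[i] be the best sum of a strictly increasing subsequence ending at i:
i:       1   2   3   4   5   6   7   8   9  10  11  12  13
h[i]:    2   6   9  10  12   8  12  16  20  28  39  28  18
S:       2   8  17  27  39  16  39  55  75 103 142 103  73
Maximum is 142 (e.g. 2 + 6 + 9 + 10 + 12 + 16 + 20 + 28 + 39).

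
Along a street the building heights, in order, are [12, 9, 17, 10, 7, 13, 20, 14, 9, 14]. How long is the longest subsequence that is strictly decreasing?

Let dp[i] be the longest strictly decreasing subsequence ending at i:
i:      1  2  3  4  5  6  7  8  9 10
a[i]:  12  9 17 10  7 13 20 14  9 14
dp:     1  2  1  2  3  2  1  2  3  2
Maximum is 3.

3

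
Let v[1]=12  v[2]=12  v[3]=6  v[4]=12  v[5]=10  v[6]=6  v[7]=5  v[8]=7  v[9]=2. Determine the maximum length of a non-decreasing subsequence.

3

Let dp[i] be the length of the longest such subsequence ending at index i:
i:      1  2  3  4  5  6  7  8  9
v[i]:  12 12  6 12 10  6  5  7  2
dp:     1  2  1  3  2  2  1  3  1
Maximum dp value is 3.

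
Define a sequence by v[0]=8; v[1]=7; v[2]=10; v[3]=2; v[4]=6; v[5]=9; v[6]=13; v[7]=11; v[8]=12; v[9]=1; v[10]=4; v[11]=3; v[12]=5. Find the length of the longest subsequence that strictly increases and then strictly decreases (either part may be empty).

7

inc[i] = longest strictly increasing subsequence ending at i; dec[i] = longest strictly decreasing subsequence starting at i:
i:      0  1  2  3  4  5  6  7  8  9 10 11 12
v[i]:   8  7 10  2  6  9 13 11 12  1  4  3  5
inc:    1  1  2  1  2  3  4  4  5  1  2  2  3
dec:    5  4  4  2  3  3  4  3  3  1  2  1  1
Best peak at i=6 (value 13): inc=4, dec=4, length 4+4−1 = 7.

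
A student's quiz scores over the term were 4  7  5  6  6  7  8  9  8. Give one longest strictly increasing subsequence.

4, 5, 6, 7, 8, 9

Patience tails give the LIS length; then backtrack through the dp parents:
4 → extends → [4]
7 → extends → [4, 7]
5 → replaces 7 → [4, 5]
6 → extends → [4, 5, 6]
6 → already a tail → [4, 5, 6]
7 → extends → [4, 5, 6, 7]
8 → extends → [4, 5, 6, 7, 8]
9 → extends → [4, 5, 6, 7, 8, 9]
8 → already a tail → [4, 5, 6, 7, 8, 9]
Length 6; one witness is 4, 5, 6, 7, 8, 9.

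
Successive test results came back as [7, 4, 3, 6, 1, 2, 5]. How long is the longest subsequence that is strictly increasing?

3

Track the smallest tail for each achievable length (strict):
7 → extends → [7]
4 → replaces 7 → [4]
3 → replaces 4 → [3]
6 → extends → [3, 6]
1 → replaces 3 → [1, 6]
2 → replaces 6 → [1, 2]
5 → extends → [1, 2, 5]
Three tails, so the longest strictly increasing subsequence has length 3 (e.g. 1, 2, 5).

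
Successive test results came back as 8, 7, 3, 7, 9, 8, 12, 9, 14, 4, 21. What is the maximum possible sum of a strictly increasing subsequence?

Let S[i] be the best sum of a strictly increasing subsequence ending at i:
i:      1  2  3  4  5  6  7  8  9 10 11
a[i]:   8  7  3  7  9  8 12  9 14  4 21
S:      8  7  3 10 19 18 31 27 45  7 66
Maximum is 66 (e.g. 3 + 7 + 9 + 12 + 14 + 21).

66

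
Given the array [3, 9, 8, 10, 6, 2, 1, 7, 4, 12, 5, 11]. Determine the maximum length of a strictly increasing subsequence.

4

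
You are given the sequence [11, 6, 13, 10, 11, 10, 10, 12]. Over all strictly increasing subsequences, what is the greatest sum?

Let S[i] be the best sum of a strictly increasing subsequence ending at i:
i:      1  2  3  4  5  6  7  8
a[i]:  11  6 13 10 11 10 10 12
S:     11  6 24 16 27 16 16 39
Maximum is 39 (e.g. 6 + 10 + 11 + 12).

39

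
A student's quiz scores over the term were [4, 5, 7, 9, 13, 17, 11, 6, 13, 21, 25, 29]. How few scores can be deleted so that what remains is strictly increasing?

3

Fewest deletions = n − (longest strictly increasing subsequence).
Patience tails:
4 → extends → [4]
5 → extends → [4, 5]
7 → extends → [4, 5, 7]
9 → extends → [4, 5, 7, 9]
13 → extends → [4, 5, 7, 9, 13]
17 → extends → [4, 5, 7, 9, 13, 17]
11 → replaces 13 → [4, 5, 7, 9, 11, 17]
6 → replaces 7 → [4, 5, 6, 9, 11, 17]
13 → replaces 17 → [4, 5, 6, 9, 11, 13]
21 → extends → [4, 5, 6, 9, 11, 13, 21]
25 → extends → [4, 5, 6, 9, 11, 13, 21, 25]
29 → extends → [4, 5, 6, 9, 11, 13, 21, 25, 29]
Longest strictly increasing subsequence has length 9, so deletions = 12 − 9 = 3.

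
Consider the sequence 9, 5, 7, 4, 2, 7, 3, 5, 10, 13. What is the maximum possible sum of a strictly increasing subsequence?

35

Let S[i] be the best sum of a strictly increasing subsequence ending at i:
i:      1  2  3  4  5  6  7  8  9 10
a[i]:   9  5  7  4  2  7  3  5 10 13
S:      9  5 12  4  2 12  5 10 22 35
Maximum is 35 (e.g. 5 + 7 + 10 + 13).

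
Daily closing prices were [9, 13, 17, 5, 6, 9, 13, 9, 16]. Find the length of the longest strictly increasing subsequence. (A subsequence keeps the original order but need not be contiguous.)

5

Let dp[i] be the length of the longest such subsequence ending at index i:
i:      1  2  3  4  5  6  7  8  9
a[i]:   9 13 17  5  6  9 13  9 16
dp:     1  2  3  1  2  3  4  3  5
Maximum dp value is 5.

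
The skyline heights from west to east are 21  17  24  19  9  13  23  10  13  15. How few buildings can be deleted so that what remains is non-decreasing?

Fewest deletions = n − (longest non-decreasing subsequence).
Patience tails:
21 → extends → [21]
17 → replaces 21 → [17]
24 → extends → [17, 24]
19 → replaces 24 → [17, 19]
9 → replaces 17 → [9, 19]
13 → replaces 19 → [9, 13]
23 → extends → [9, 13, 23]
10 → replaces 13 → [9, 10, 23]
13 → replaces 23 → [9, 10, 13]
15 → extends → [9, 10, 13, 15]
Longest non-decreasing subsequence has length 4, so deletions = 10 − 4 = 6.

6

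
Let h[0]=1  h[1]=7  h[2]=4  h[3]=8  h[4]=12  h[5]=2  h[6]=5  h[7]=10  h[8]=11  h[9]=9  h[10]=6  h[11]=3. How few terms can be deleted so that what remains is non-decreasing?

Fewest deletions = n − (longest non-decreasing subsequence).
Patience tails:
1 → extends → [1]
7 → extends → [1, 7]
4 → replaces 7 → [1, 4]
8 → extends → [1, 4, 8]
12 → extends → [1, 4, 8, 12]
2 → replaces 4 → [1, 2, 8, 12]
5 → replaces 8 → [1, 2, 5, 12]
10 → replaces 12 → [1, 2, 5, 10]
11 → extends → [1, 2, 5, 10, 11]
9 → replaces 10 → [1, 2, 5, 9, 11]
6 → replaces 9 → [1, 2, 5, 6, 11]
3 → replaces 5 → [1, 2, 3, 6, 11]
Longest non-decreasing subsequence has length 5, so deletions = 12 − 5 = 7.

7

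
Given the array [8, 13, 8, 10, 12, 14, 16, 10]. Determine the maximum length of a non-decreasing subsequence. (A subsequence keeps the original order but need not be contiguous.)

6

Let dp[i] be the length of the longest such subsequence ending at index i:
i:      1  2  3  4  5  6  7  8
a[i]:   8 13  8 10 12 14 16 10
dp:     1  2  2  3  4  5  6  4
Maximum dp value is 6.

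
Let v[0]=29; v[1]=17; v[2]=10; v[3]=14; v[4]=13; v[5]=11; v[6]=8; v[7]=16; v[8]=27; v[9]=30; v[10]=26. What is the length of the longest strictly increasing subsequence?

Track the smallest tail for each achievable length (strict):
29 → extends → [29]
17 → replaces 29 → [17]
10 → replaces 17 → [10]
14 → extends → [10, 14]
13 → replaces 14 → [10, 13]
11 → replaces 13 → [10, 11]
8 → replaces 10 → [8, 11]
16 → extends → [8, 11, 16]
27 → extends → [8, 11, 16, 27]
30 → extends → [8, 11, 16, 27, 30]
26 → replaces 27 → [8, 11, 16, 26, 30]
Five tails, so the longest strictly increasing subsequence has length 5 (e.g. 10, 14, 16, 27, 30).

5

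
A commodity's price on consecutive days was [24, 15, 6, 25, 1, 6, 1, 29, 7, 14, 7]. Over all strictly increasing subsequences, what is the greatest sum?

78

Let S[i] be the best sum of a strictly increasing subsequence ending at i:
i:      1  2  3  4  5  6  7  8  9 10 11
a[i]:  24 15  6 25  1  6  1 29  7 14  7
S:     24 15  6 49  1  7  1 78 14 28 14
Maximum is 78 (e.g. 24 + 25 + 29).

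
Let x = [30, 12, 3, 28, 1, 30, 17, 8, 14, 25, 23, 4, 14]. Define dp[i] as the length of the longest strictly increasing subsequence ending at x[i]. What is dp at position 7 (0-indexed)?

2

dp[i] = 1 + max{dp[j] : j<i, x[j]<x[i]} (or 1 if no such j):
i:      0  1  2  3  4  5  6  7  8  9 10 11 12
x[i]:  30 12  3 28  1 30 17  8 14 25 23  4 14
dp:     1  1  1  2  1  3  2  2  3  4  4  2  3
At index 7 the value is 2.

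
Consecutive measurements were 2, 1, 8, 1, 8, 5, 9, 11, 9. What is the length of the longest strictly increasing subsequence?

Let dp[i] be the length of the longest such subsequence ending at index i:
i:      1  2  3  4  5  6  7  8  9
a[i]:   2  1  8  1  8  5  9 11  9
dp:     1  1  2  1  2  2  3  4  3
Maximum dp value is 4.

4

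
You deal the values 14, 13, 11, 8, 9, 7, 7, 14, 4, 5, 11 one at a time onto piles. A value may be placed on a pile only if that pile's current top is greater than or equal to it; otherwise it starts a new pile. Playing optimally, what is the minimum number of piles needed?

3

Place each on the leftmost legal pile:
14 → new pile 1 (tops now [14])
13 → pile 1 (tops now [13])
11 → pile 1 (tops now [11])
8 → pile 1 (tops now [8])
9 → new pile 2 (tops now [8, 9])
7 → pile 1 (tops now [7, 9])
7 → pile 1 (tops now [7, 9])
14 → new pile 3 (tops now [7, 9, 14])
4 → pile 1 (tops now [4, 9, 14])
5 → pile 2 (tops now [4, 5, 14])
11 → pile 3 (tops now [4, 5, 11])
Three piles.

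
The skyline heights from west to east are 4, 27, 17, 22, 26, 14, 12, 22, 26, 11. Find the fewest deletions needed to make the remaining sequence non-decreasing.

Fewest deletions = n − (longest non-decreasing subsequence).
i:      1  2  3  4  5  6  7  8  9 10
a[i]:   4 27 17 22 26 14 12 22 26 11
dp:     1  2  2  3  4  2  2  4  5  2
max dp = 5, so deletions = 10 − 5 = 5.

5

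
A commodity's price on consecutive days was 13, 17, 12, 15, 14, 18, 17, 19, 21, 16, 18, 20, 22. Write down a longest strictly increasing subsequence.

13, 17, 18, 19, 21, 22

Patience tails give the LIS length; then backtrack through the dp parents:
13 → extends → [13]
17 → extends → [13, 17]
12 → replaces 13 → [12, 17]
15 → replaces 17 → [12, 15]
14 → replaces 15 → [12, 14]
18 → extends → [12, 14, 18]
17 → replaces 18 → [12, 14, 17]
19 → extends → [12, 14, 17, 19]
21 → extends → [12, 14, 17, 19, 21]
16 → replaces 17 → [12, 14, 16, 19, 21]
18 → replaces 19 → [12, 14, 16, 18, 21]
20 → replaces 21 → [12, 14, 16, 18, 20]
22 → extends → [12, 14, 16, 18, 20, 22]
Length 6; one witness is 13, 17, 18, 19, 21, 22.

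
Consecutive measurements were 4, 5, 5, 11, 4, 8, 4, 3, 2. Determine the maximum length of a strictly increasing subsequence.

Let dp[i] be the length of the longest such subsequence ending at index i:
i:      1  2  3  4  5  6  7  8  9
a[i]:   4  5  5 11  4  8  4  3  2
dp:     1  2  2  3  1  3  1  1  1
Maximum dp value is 3.

3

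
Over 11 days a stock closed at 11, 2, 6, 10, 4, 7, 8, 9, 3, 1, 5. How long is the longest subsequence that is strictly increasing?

5

Track the smallest tail for each achievable length (strict):
11 → extends → [11]
2 → replaces 11 → [2]
6 → extends → [2, 6]
10 → extends → [2, 6, 10]
4 → replaces 6 → [2, 4, 10]
7 → replaces 10 → [2, 4, 7]
8 → extends → [2, 4, 7, 8]
9 → extends → [2, 4, 7, 8, 9]
3 → replaces 4 → [2, 3, 7, 8, 9]
1 → replaces 2 → [1, 3, 7, 8, 9]
5 → replaces 7 → [1, 3, 5, 8, 9]
Five tails, so the longest strictly increasing subsequence has length 5 (e.g. 2, 6, 7, 8, 9).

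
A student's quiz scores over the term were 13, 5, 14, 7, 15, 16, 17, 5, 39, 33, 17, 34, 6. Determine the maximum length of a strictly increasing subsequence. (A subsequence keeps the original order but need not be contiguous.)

7

Track the smallest tail for each achievable length (strict):
13 → extends → [13]
5 → replaces 13 → [5]
14 → extends → [5, 14]
7 → replaces 14 → [5, 7]
15 → extends → [5, 7, 15]
16 → extends → [5, 7, 15, 16]
17 → extends → [5, 7, 15, 16, 17]
5 → already a tail → [5, 7, 15, 16, 17]
39 → extends → [5, 7, 15, 16, 17, 39]
33 → replaces 39 → [5, 7, 15, 16, 17, 33]
17 → already a tail → [5, 7, 15, 16, 17, 33]
34 → extends → [5, 7, 15, 16, 17, 33, 34]
6 → replaces 7 → [5, 6, 15, 16, 17, 33, 34]
Seven tails, so the longest strictly increasing subsequence has length 7 (e.g. 13, 14, 15, 16, 17, 33, 34).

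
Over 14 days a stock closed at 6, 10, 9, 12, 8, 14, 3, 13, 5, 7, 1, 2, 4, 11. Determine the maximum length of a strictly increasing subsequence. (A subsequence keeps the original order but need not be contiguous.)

4

Track the smallest tail for each achievable length (strict):
6 → extends → [6]
10 → extends → [6, 10]
9 → replaces 10 → [6, 9]
12 → extends → [6, 9, 12]
8 → replaces 9 → [6, 8, 12]
14 → extends → [6, 8, 12, 14]
3 → replaces 6 → [3, 8, 12, 14]
13 → replaces 14 → [3, 8, 12, 13]
5 → replaces 8 → [3, 5, 12, 13]
7 → replaces 12 → [3, 5, 7, 13]
1 → replaces 3 → [1, 5, 7, 13]
2 → replaces 5 → [1, 2, 7, 13]
4 → replaces 7 → [1, 2, 4, 13]
11 → replaces 13 → [1, 2, 4, 11]
Four tails, so the longest strictly increasing subsequence has length 4 (e.g. 6, 10, 12, 14).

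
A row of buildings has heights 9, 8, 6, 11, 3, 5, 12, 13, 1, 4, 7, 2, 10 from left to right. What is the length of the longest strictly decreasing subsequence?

Negate each value so 'decreasing' becomes 'increasing', then run patience tails on the negated sequence:
-9 → extends → [-9]
-8 → extends → [-9, -8]
-6 → extends → [-9, -8, -6]
-11 → replaces -9 → [-11, -8, -6]
-3 → extends → [-11, -8, -6, -3]
-5 → replaces -3 → [-11, -8, -6, -5]
-12 → replaces -11 → [-12, -8, -6, -5]
-13 → replaces -12 → [-13, -8, -6, -5]
-1 → extends → [-13, -8, -6, -5, -1]
-4 → replaces -1 → [-13, -8, -6, -5, -4]
-7 → replaces -6 → [-13, -8, -7, -5, -4]
-2 → extends → [-13, -8, -7, -5, -4, -2]
-10 → replaces -8 → [-13, -10, -7, -5, -4, -2]
Six tails, so the longest strictly decreasing subsequence of the original has length 6.

6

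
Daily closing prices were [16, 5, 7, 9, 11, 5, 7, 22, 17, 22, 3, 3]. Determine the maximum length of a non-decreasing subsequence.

6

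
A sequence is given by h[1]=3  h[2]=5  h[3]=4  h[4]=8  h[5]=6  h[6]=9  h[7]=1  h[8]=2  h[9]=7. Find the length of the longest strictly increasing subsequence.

Let dp[i] be the length of the longest such subsequence ending at index i:
i:     1 2 3 4 5 6 7 8 9
h[i]:  3 5 4 8 6 9 1 2 7
dp:    1 2 2 3 3 4 1 2 4
Maximum dp value is 4.

4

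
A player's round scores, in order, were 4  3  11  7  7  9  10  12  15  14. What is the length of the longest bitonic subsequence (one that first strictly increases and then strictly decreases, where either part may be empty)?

inc[i] = longest strictly increasing subsequence ending at i; dec[i] = longest strictly decreasing subsequence starting at i:
i:      1  2  3  4  5  6  7  8  9 10
a[i]:   4  3 11  7  7  9 10 12 15 14
inc:    1  1  2  2  2  3  4  5  6  6
dec:    2  1  2  1  1  1  1  1  2  1
Best peak at i=9 (value 15): inc=6, dec=2, length 6+2−1 = 7.

7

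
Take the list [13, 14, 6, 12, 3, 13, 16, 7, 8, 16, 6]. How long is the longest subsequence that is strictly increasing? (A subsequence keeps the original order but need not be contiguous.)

Let dp[i] be the length of the longest such subsequence ending at index i:
i:      1  2  3  4  5  6  7  8  9 10 11
a[i]:  13 14  6 12  3 13 16  7  8 16  6
dp:     1  2  1  2  1  3  4  2  3  4  2
Maximum dp value is 4.

4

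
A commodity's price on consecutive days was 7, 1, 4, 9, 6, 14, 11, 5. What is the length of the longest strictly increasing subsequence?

Let dp[i] be the length of the longest such subsequence ending at index i:
i:      1  2  3  4  5  6  7  8
a[i]:   7  1  4  9  6 14 11  5
dp:     1  1  2  3  3  4  4  3
Maximum dp value is 4.

4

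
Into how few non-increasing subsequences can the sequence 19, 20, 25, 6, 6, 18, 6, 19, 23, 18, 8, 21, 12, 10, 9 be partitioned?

4

The minimum number of non-increasing subsequences covering a sequence equals the length of its longest strictly increasing subsequence.
LIS length is 4 (e.g. 6, 18, 19, 23), so 4 piles are needed.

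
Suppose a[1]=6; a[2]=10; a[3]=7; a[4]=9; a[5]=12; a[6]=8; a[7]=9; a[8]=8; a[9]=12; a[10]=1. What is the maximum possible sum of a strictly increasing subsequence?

42

Let S[i] be the best sum of a strictly increasing subsequence ending at i:
i:      1  2  3  4  5  6  7  8  9 10
a[i]:   6 10  7  9 12  8  9  8 12  1
S:      6 16 13 22 34 21 30 21 42  1
Maximum is 42 (e.g. 6 + 7 + 8 + 9 + 12).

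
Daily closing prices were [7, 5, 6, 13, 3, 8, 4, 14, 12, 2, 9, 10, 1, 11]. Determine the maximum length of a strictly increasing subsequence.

6

Let dp[i] be the length of the longest such subsequence ending at index i:
i:      1  2  3  4  5  6  7  8  9 10 11 12 13 14
a[i]:   7  5  6 13  3  8  4 14 12  2  9 10  1 11
dp:     1  1  2  3  1  3  2  4  4  1  4  5  1  6
Maximum dp value is 6.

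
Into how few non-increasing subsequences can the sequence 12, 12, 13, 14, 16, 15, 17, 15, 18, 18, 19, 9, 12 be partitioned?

The minimum number of non-increasing subsequences covering a sequence equals the length of its longest strictly increasing subsequence.
LIS length is 7 (e.g. 12, 13, 14, 16, 17, 18, 19), so 7 piles are needed.

7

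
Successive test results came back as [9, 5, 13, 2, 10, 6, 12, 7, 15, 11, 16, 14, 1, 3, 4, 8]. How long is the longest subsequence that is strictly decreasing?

Negate each value so 'decreasing' becomes 'increasing', then run patience tails on the negated sequence:
-9 → extends → [-9]
-5 → extends → [-9, -5]
-13 → replaces -9 → [-13, -5]
-2 → extends → [-13, -5, -2]
-10 → replaces -5 → [-13, -10, -2]
-6 → replaces -2 → [-13, -10, -6]
-12 → replaces -10 → [-13, -12, -6]
-7 → replaces -6 → [-13, -12, -7]
-15 → replaces -13 → [-15, -12, -7]
-11 → replaces -7 → [-15, -12, -11]
-16 → replaces -15 → [-16, -12, -11]
-14 → replaces -12 → [-16, -14, -11]
-1 → extends → [-16, -14, -11, -1]
-3 → replaces -1 → [-16, -14, -11, -3]
-4 → replaces -3 → [-16, -14, -11, -4]
-8 → replaces -4 → [-16, -14, -11, -8]
Four tails, so the longest strictly decreasing subsequence of the original has length 4.

4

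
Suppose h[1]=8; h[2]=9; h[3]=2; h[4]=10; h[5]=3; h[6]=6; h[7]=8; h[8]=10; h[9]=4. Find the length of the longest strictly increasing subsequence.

5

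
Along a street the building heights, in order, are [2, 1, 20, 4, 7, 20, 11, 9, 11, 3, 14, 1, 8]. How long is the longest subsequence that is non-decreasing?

6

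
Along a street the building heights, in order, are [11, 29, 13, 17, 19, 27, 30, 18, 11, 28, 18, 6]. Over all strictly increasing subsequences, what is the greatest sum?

Let S[i] be the best sum of a strictly increasing subsequence ending at i:
i:       1   2   3   4   5   6   7   8   9  10  11  12
a[i]:   11  29  13  17  19  27  30  18  11  28  18   6
S:      11  40  24  41  60  87 117  59  11 115  59   6
Maximum is 117 (e.g. 11 + 13 + 17 + 19 + 27 + 30).

117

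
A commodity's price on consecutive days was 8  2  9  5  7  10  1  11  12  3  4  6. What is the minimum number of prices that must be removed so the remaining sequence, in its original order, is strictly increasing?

Fewest deletions = n − (longest strictly increasing subsequence).
Patience tails:
8 → extends → [8]
2 → replaces 8 → [2]
9 → extends → [2, 9]
5 → replaces 9 → [2, 5]
7 → extends → [2, 5, 7]
10 → extends → [2, 5, 7, 10]
1 → replaces 2 → [1, 5, 7, 10]
11 → extends → [1, 5, 7, 10, 11]
12 → extends → [1, 5, 7, 10, 11, 12]
3 → replaces 5 → [1, 3, 7, 10, 11, 12]
4 → replaces 7 → [1, 3, 4, 10, 11, 12]
6 → replaces 10 → [1, 3, 4, 6, 11, 12]
Longest strictly increasing subsequence has length 6, so deletions = 12 − 6 = 6.

6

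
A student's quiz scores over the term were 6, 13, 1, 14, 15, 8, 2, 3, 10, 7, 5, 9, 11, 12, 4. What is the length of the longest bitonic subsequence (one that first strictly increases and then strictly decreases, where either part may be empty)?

inc[i] = longest strictly increasing subsequence ending at i; dec[i] = longest strictly decreasing subsequence starting at i:
i:      1  2  3  4  5  6  7  8  9 10 11 12 13 14 15
a[i]:   6 13  1 14 15  8  2  3 10  7  5  9 11 12  4
inc:    1  2  1  3  4  2  2  3  4  4  4  5  6  7  4
dec:    3  5  1  5  5  4  1  1  4  3  2  2  2  2  1
Best peak at i=5 (value 15): inc=4, dec=5, length 4+5−1 = 8.

8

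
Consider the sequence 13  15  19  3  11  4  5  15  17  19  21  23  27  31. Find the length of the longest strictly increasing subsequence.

10

Let dp[i] be the length of the longest such subsequence ending at index i:
i:      1  2  3  4  5  6  7  8  9 10 11 12 13 14
a[i]:  13 15 19  3 11  4  5 15 17 19 21 23 27 31
dp:     1  2  3  1  2  2  3  4  5  6  7  8  9 10
Maximum dp value is 10.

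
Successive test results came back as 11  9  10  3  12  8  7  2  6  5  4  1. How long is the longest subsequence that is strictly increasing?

3

Track the smallest tail for each achievable length (strict):
11 → extends → [11]
9 → replaces 11 → [9]
10 → extends → [9, 10]
3 → replaces 9 → [3, 10]
12 → extends → [3, 10, 12]
8 → replaces 10 → [3, 8, 12]
7 → replaces 8 → [3, 7, 12]
2 → replaces 3 → [2, 7, 12]
6 → replaces 7 → [2, 6, 12]
5 → replaces 6 → [2, 5, 12]
4 → replaces 5 → [2, 4, 12]
1 → replaces 2 → [1, 4, 12]
Three tails, so the longest strictly increasing subsequence has length 3 (e.g. 9, 10, 12).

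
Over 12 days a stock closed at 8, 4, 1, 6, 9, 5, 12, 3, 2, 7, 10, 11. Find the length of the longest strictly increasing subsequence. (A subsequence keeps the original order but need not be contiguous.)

5

Track the smallest tail for each achievable length (strict):
8 → extends → [8]
4 → replaces 8 → [4]
1 → replaces 4 → [1]
6 → extends → [1, 6]
9 → extends → [1, 6, 9]
5 → replaces 6 → [1, 5, 9]
12 → extends → [1, 5, 9, 12]
3 → replaces 5 → [1, 3, 9, 12]
2 → replaces 3 → [1, 2, 9, 12]
7 → replaces 9 → [1, 2, 7, 12]
10 → replaces 12 → [1, 2, 7, 10]
11 → extends → [1, 2, 7, 10, 11]
Five tails, so the longest strictly increasing subsequence has length 5 (e.g. 4, 6, 9, 10, 11).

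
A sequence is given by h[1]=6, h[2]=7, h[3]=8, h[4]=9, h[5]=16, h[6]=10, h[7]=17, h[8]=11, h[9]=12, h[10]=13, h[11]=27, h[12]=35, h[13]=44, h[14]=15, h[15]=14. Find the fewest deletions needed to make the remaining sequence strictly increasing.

4

Fewest deletions = n − (longest strictly increasing subsequence).
i:      1  2  3  4  5  6  7  8  9 10 11 12 13 14 15
h[i]:   6  7  8  9 16 10 17 11 12 13 27 35 44 15 14
dp:     1  2  3  4  5  5  6  6  7  8  9 10 11  9  9
max dp = 11, so deletions = 15 − 11 = 4.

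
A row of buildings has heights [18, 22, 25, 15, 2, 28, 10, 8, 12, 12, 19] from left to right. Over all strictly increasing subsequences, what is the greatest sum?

93

Let S[i] be the best sum of a strictly increasing subsequence ending at i:
i:      1  2  3  4  5  6  7  8  9 10 11
a[i]:  18 22 25 15  2 28 10  8 12 12 19
S:     18 40 65 15  2 93 12 10 24 24 43
Maximum is 93 (e.g. 18 + 22 + 25 + 28).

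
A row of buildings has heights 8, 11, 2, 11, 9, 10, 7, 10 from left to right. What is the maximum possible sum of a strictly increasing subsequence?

27

Let S[i] be the best sum of a strictly increasing subsequence ending at i:
i:      1  2  3  4  5  6  7  8
a[i]:   8 11  2 11  9 10  7 10
S:      8 19  2 19 17 27  9 27
Maximum is 27 (e.g. 8 + 9 + 10).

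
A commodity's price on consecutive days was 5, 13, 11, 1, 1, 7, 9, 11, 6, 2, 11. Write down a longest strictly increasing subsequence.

Patience tails give the LIS length; then backtrack through the dp parents:
5 → extends → [5]
13 → extends → [5, 13]
11 → replaces 13 → [5, 11]
1 → replaces 5 → [1, 11]
1 → already a tail → [1, 11]
7 → replaces 11 → [1, 7]
9 → extends → [1, 7, 9]
11 → extends → [1, 7, 9, 11]
6 → replaces 7 → [1, 6, 9, 11]
2 → replaces 6 → [1, 2, 9, 11]
11 → already a tail → [1, 2, 9, 11]
Length 4; one witness is 5, 7, 9, 11.

5, 7, 9, 11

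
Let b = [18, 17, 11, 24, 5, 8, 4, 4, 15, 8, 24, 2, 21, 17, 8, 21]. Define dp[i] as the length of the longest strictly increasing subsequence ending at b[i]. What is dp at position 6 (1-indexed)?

2

dp[i] = 1 + max{dp[j] : j<i, b[j]<b[i]} (or 1 if no such j):
i:      1  2  3  4  5  6  7  8  9 10 11 12 13 14 15 16
b[i]:  18 17 11 24  5  8  4  4 15  8 24  2 21 17  8 21
dp:     1  1  1  2  1  2  1  1  3  2  4  1  4  4  2  5
At index 6 the value is 2.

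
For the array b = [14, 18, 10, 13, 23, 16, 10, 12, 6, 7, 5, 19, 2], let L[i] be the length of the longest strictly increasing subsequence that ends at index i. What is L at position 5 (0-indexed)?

3

dp[i] = 1 + max{dp[j] : j<i, b[j]<b[i]} (or 1 if no such j):
i:      0  1  2  3  4  5  6  7  8  9 10 11 12
b[i]:  14 18 10 13 23 16 10 12  6  7  5 19  2
dp:     1  2  1  2  3  3  1  2  1  2  1  4  1
At index 5 the value is 3.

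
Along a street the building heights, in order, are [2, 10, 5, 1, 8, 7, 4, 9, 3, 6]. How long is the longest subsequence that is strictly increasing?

Track the smallest tail for each achievable length (strict):
2 → extends → [2]
10 → extends → [2, 10]
5 → replaces 10 → [2, 5]
1 → replaces 2 → [1, 5]
8 → extends → [1, 5, 8]
7 → replaces 8 → [1, 5, 7]
4 → replaces 5 → [1, 4, 7]
9 → extends → [1, 4, 7, 9]
3 → replaces 4 → [1, 3, 7, 9]
6 → replaces 7 → [1, 3, 6, 9]
Four tails, so the longest strictly increasing subsequence has length 4 (e.g. 2, 5, 8, 9).

4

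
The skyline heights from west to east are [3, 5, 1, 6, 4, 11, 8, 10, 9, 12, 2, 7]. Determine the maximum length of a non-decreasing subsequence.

6

Track the smallest tail for each achievable length (allowing ties):
3 → extends → [3]
5 → extends → [3, 5]
1 → replaces 3 → [1, 5]
6 → extends → [1, 5, 6]
4 → replaces 5 → [1, 4, 6]
11 → extends → [1, 4, 6, 11]
8 → replaces 11 → [1, 4, 6, 8]
10 → extends → [1, 4, 6, 8, 10]
9 → replaces 10 → [1, 4, 6, 8, 9]
12 → extends → [1, 4, 6, 8, 9, 12]
2 → replaces 4 → [1, 2, 6, 8, 9, 12]
7 → replaces 8 → [1, 2, 6, 7, 9, 12]
Six tails, so the longest non-decreasing subsequence has length 6 (e.g. 3, 5, 6, 8, 10, 12).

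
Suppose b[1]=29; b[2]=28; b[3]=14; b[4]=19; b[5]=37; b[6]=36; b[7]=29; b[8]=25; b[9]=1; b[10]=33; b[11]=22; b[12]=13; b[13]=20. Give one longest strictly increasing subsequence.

14, 19, 29, 33

Patience tails give the LIS length; then backtrack through the dp parents:
29 → extends → [29]
28 → replaces 29 → [28]
14 → replaces 28 → [14]
19 → extends → [14, 19]
37 → extends → [14, 19, 37]
36 → replaces 37 → [14, 19, 36]
29 → replaces 36 → [14, 19, 29]
25 → replaces 29 → [14, 19, 25]
1 → replaces 14 → [1, 19, 25]
33 → extends → [1, 19, 25, 33]
22 → replaces 25 → [1, 19, 22, 33]
13 → replaces 19 → [1, 13, 22, 33]
20 → replaces 22 → [1, 13, 20, 33]
Length 4; one witness is 14, 19, 29, 33.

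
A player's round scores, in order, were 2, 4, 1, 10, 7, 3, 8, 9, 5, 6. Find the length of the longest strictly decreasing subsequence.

Let dp[i] be the longest strictly decreasing subsequence ending at i:
i:      1  2  3  4  5  6  7  8  9 10
a[i]:   2  4  1 10  7  3  8  9  5  6
dp:     1  1  2  1  2  3  2  2  3  3
Maximum is 3.

3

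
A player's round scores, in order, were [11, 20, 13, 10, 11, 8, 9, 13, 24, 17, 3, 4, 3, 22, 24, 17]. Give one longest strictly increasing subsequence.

Patience tails give the LIS length; then backtrack through the dp parents:
11 → extends → [11]
20 → extends → [11, 20]
13 → replaces 20 → [11, 13]
10 → replaces 11 → [10, 13]
11 → replaces 13 → [10, 11]
8 → replaces 10 → [8, 11]
9 → replaces 11 → [8, 9]
13 → extends → [8, 9, 13]
24 → extends → [8, 9, 13, 24]
17 → replaces 24 → [8, 9, 13, 17]
3 → replaces 8 → [3, 9, 13, 17]
4 → replaces 9 → [3, 4, 13, 17]
3 → already a tail → [3, 4, 13, 17]
22 → extends → [3, 4, 13, 17, 22]
24 → extends → [3, 4, 13, 17, 22, 24]
17 → already a tail → [3, 4, 13, 17, 22, 24]
Length 6; one witness is 10, 11, 13, 17, 22, 24.

10, 11, 13, 17, 22, 24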